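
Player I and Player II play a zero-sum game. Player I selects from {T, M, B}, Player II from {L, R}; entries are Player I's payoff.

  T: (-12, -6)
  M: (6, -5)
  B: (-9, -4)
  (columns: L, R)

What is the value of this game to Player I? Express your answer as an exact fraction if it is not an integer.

Row minima: T → -12, M → -5, B → -9; maximin = -5.
Column maxima: L → 6, R → -4; minimax = -4.
-5 ≠ -4, so there is no saddle point; optimal play is mixed.
T is strictly dominated by M, so Player I never plays it.
On the remaining 2×2 (M, B vs L, R):
Let Player I play M with probability p. Expected payoff against L: 6p + (-9)(1−p) = 15p − 9; against R: (-5)p + (-4)(1−p) = −p − 4.
Setting these equal: 15p − 9 = −p − 4 ⇒ 16p = 5 ⇒ p = 5/16, and the value is (15)·(5/16) − 9 = -69/16.
For Player II: with q = P(L), equating M's and B's payoffs gives 11q − 5 = −5q − 4 ⇒ q = 1/16.

-69/16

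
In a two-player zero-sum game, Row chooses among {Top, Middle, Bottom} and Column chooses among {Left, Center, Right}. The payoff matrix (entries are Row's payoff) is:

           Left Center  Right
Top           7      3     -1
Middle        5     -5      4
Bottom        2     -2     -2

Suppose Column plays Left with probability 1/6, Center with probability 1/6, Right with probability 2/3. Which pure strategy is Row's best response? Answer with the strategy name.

Middle

Expected payoff of Top: (1/6)·7 + (1/6)·3 + (2/3)·(-1) = 1.
Expected payoff of Middle: (1/6)·5 + (1/6)·(-5) + (2/3)·4 = 8/3.
Expected payoff of Bottom: (1/6)·2 + (1/6)·(-2) + (2/3)·(-2) = -4/3.
The largest is 8/3, so Row's best response is Middle.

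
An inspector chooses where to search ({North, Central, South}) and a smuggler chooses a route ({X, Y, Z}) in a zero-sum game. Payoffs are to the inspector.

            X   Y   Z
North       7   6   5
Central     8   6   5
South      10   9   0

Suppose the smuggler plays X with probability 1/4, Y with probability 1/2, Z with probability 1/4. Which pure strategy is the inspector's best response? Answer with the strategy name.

Expected payoff of North: (1/4)·7 + (1/2)·6 + (1/4)·5 = 6.
Expected payoff of Central: (1/4)·8 + (1/2)·6 + (1/4)·5 = 25/4.
Expected payoff of South: (1/4)·10 + (1/2)·9 + (1/4)·0 = 7.
The largest is 7, so the inspector's best response is South.

South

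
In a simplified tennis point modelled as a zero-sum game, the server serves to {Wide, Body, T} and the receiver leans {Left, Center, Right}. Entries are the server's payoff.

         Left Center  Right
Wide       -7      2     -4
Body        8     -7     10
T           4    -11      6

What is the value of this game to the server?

-11/8

Row minima: Wide → -7, Body → -7, T → -11; maximin = -7.
Column maxima: Left → 8, Center → 2, Right → 10; minimax = 2.
-7 ≠ 2, so there is no saddle point; optimal play is mixed.
T is strictly dominated by Body, so the server never plays it.
Right is strictly dominated by Left (it gives the server strictly more in every row), so the receiver never plays it.
On the remaining 2×2 (Wide, Body vs Left, Center):
Let the server play Wide with probability p. Expected payoff against Left: (-7)p + 8(1−p) = −15p + 8; against Center: 2p + (-7)(1−p) = 9p − 7.
Setting these equal: −15p + 8 = 9p − 7 ⇒ −24p = -15 ⇒ p = 5/8, and the value is (-15)·(5/8) + 8 = -11/8.
For the receiver: with q = P(Left), equating Wide's and Body's payoffs gives −9q + 2 = 15q − 7 ⇒ q = 3/8.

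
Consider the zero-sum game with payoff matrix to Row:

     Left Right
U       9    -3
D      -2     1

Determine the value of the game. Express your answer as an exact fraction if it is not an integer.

Row minima: U → -3, D → -2; maximin = -2.
Column maxima: Left → 9, Right → 1; minimax = 1.
-2 ≠ 1, so there is no saddle point; optimal play is mixed.
Let Row play U with probability p. Expected payoff against Left: 9p + (-2)(1−p) = 11p − 2; against Right: (-3)p + 1(1−p) = −4p + 1.
Setting these equal: 11p − 2 = −4p + 1 ⇒ 15p = 3 ⇒ p = 1/5, and the value is (11)·(1/5) − 2 = 1/5.
For Column: with q = P(Left), equating U's and D's payoffs gives 12q − 3 = −3q + 1 ⇒ q = 4/15.

1/5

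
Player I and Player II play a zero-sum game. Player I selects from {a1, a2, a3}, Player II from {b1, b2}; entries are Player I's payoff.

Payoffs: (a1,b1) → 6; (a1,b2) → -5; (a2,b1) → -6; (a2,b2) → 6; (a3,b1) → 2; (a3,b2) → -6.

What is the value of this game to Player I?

6/23

Row minima: a1 → -5, a2 → -6, a3 → -6; maximin = -5.
Column maxima: b1 → 6, b2 → 6; minimax = 6.
-5 ≠ 6, so there is no saddle point; optimal play is mixed.
a3 is strictly dominated by a1, so Player I never plays it.
On the remaining 2×2 (a1, a2 vs b1, b2):
Let Player I play a1 with probability p. Expected payoff against b1: 6p + (-6)(1−p) = 12p − 6; against b2: (-5)p + 6(1−p) = −11p + 6.
Setting these equal: 12p − 6 = −11p + 6 ⇒ 23p = 12 ⇒ p = 12/23, and the value is (12)·(12/23) − 6 = 6/23.
For Player II: with q = P(b1), equating a1's and a2's payoffs gives 11q − 5 = −12q + 6 ⇒ q = 11/23.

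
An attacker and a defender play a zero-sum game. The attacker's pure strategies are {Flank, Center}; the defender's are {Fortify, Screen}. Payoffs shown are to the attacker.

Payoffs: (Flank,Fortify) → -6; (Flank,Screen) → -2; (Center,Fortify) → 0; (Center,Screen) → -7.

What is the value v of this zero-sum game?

-42/11

Row minima: Flank → -6, Center → -7; maximin = -6.
Column maxima: Fortify → 0, Screen → -2; minimax = -2.
-6 ≠ -2, so there is no saddle point; optimal play is mixed.
Let the attacker play Flank with probability p. Expected payoff against Fortify: (-6)p + 0(1−p) = −6p; against Screen: (-2)p + (-7)(1−p) = 5p − 7.
Setting these equal: −6p = 5p − 7 ⇒ −11p = -7 ⇒ p = 7/11, and the value is (-6)·(7/11) = -42/11.
For the defender: with q = P(Fortify), equating Flank's and Center's payoffs gives −4q − 2 = 7q − 7 ⇒ q = 5/11.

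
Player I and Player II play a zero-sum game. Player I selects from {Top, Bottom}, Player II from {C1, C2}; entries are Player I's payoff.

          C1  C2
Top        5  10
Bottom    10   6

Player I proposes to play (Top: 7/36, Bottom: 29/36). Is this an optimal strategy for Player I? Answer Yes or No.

No

Against C1 this mix gives (7/36)·5 + (29/36)·10 = 325/36.
Against C2 this mix gives (7/36)·10 + (29/36)·6 = 61/9.
Player II will play C2, holding Player I to 61/9. Shifting weight toward the row that does better against C2 would raise this floor (the equalizing mix achieves 70/9 against both C2 and C1), so the proposed strategy is not optimal.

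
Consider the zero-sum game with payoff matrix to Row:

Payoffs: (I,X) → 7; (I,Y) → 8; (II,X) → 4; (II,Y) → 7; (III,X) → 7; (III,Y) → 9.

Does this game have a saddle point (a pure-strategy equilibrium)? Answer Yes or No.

Yes

Row minima: I → 7, II → 4, III → 7; maximin = 7.
Column maxima: X → 7, Y → 9; minimax = 7.
maximin = minimax = 7, so a saddle point exists.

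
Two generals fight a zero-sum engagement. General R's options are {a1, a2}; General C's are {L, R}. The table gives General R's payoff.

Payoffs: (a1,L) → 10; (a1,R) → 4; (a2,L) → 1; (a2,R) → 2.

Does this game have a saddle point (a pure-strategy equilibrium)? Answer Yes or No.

Row minima: a1 → 4, a2 → 1; maximin = 4.
Column maxima: L → 10, R → 4; minimax = 4.
maximin = minimax = 4, so a saddle point exists.

Yes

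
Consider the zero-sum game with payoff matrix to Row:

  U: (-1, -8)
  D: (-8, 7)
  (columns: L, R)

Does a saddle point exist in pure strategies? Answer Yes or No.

No

Row minima: U → -8, D → -8; maximin = -8.
Column maxima: L → -1, R → 7; minimax = -1.
-8 ≠ -1, so no pure-strategy equilibrium exists.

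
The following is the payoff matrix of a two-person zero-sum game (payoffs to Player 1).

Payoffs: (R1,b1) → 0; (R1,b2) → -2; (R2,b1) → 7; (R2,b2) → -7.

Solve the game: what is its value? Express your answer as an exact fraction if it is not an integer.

Row minima: R1 → -2, R2 → -7; maximin = -2.
Column maxima: b1 → 7, b2 → -2; minimax = -2.
Since maximin = minimax = -2, there is a saddle point and the value is -2.

-2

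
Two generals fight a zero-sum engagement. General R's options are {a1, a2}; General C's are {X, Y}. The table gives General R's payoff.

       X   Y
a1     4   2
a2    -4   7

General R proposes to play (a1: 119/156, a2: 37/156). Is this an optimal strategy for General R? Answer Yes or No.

Against X this mix gives (119/156)·4 + (37/156)·(-4) = 82/39.
Against Y this mix gives (119/156)·2 + (37/156)·7 = 497/156.
General C will play X, holding General R to 82/39. Shifting weight toward the row that does better against X would raise this floor (the equalizing mix achieves 36/13 against both X and Y), so the proposed strategy is not optimal.

No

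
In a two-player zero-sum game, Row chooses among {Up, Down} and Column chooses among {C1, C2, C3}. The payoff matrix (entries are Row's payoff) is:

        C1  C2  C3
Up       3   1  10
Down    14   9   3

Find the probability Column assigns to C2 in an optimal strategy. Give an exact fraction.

7/15

Row minima: Up → 1, Down → 3; maximin = 3.
Column maxima: C1 → 14, C2 → 9, C3 → 10; minimax = 9.
3 ≠ 9, so there is no saddle point; optimal play is mixed.
C1 is strictly dominated by C2 (it gives Row strictly more in every row), so Column never plays it.
On the remaining 2×2 (Up, Down vs C2, C3):
Let Row play Up with probability p. Expected payoff against C2: 1p + 9(1−p) = −8p + 9; against C3: 10p + 3(1−p) = 7p + 3.
Setting these equal: −8p + 9 = 7p + 3 ⇒ −15p = -6 ⇒ p = 2/5, and the value is (-8)·(2/5) + 9 = 29/5.
For Column: with q = P(C2), equating Up's and Down's payoffs gives −9q + 10 = 6q + 3 ⇒ q = 7/15.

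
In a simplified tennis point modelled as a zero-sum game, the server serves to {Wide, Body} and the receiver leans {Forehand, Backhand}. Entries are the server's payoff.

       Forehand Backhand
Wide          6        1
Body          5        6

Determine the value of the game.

31/6

Row minima: Wide → 1, Body → 5; maximin = 5.
Column maxima: Forehand → 6, Backhand → 6; minimax = 6.
5 ≠ 6, so there is no saddle point; optimal play is mixed.
Let the server play Wide with probability p. Expected payoff against Forehand: 6p + 5(1−p) = p + 5; against Backhand: 1p + 6(1−p) = −5p + 6.
Setting these equal: p + 5 = −5p + 6 ⇒ 6p = 1 ⇒ p = 1/6, and the value is (1)·(1/6) + 5 = 31/6.
For the receiver: with q = P(Forehand), equating Wide's and Body's payoffs gives 5q + 1 = −q + 6 ⇒ q = 5/6.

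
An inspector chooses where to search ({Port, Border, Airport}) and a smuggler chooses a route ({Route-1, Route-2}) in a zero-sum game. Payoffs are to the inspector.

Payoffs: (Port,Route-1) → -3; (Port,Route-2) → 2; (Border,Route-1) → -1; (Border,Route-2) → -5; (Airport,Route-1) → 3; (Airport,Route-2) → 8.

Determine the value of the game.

3

Row minima: Port → -3, Border → -5, Airport → 3; maximin = 3.
Column maxima: Route-1 → 3, Route-2 → 8; minimax = 3.
Since maximin = minimax = 3, there is a saddle point and the value is 3.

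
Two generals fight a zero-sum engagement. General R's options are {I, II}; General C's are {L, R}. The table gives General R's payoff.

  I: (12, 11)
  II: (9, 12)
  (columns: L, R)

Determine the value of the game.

45/4

Row minima: I → 11, II → 9; maximin = 11.
Column maxima: L → 12, R → 12; minimax = 12.
11 ≠ 12, so there is no saddle point; optimal play is mixed.
Let General R play I with probability p. Expected payoff against L: 12p + 9(1−p) = 3p + 9; against R: 11p + 12(1−p) = −p + 12.
Setting these equal: 3p + 9 = −p + 12 ⇒ 4p = 3 ⇒ p = 3/4, and the value is (3)·(3/4) + 9 = 45/4.
For General C: with q = P(L), equating I's and II's payoffs gives q + 11 = −3q + 12 ⇒ q = 1/4.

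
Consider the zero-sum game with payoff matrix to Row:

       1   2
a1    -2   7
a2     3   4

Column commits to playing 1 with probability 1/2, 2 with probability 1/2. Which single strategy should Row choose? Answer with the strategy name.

Expected payoff of a1: (1/2)·(-2) + (1/2)·7 = 5/2.
Expected payoff of a2: (1/2)·3 + (1/2)·4 = 7/2.
The largest is 7/2, so Row's best response is a2.

a2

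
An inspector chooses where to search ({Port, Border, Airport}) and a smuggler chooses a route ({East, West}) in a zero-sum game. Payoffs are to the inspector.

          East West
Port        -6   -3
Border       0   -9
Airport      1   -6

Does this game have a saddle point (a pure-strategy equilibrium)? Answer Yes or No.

No

Row minima: Port → -6, Border → -9, Airport → -6; maximin = -6.
Column maxima: East → 1, West → -3; minimax = -3.
-6 ≠ -3, so no pure-strategy equilibrium exists.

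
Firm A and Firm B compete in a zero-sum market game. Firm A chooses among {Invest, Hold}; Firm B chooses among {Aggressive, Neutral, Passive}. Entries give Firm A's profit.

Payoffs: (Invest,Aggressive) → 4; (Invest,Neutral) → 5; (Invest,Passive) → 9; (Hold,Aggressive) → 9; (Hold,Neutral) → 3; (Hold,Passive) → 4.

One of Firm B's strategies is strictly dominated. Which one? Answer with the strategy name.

Neutral holds Firm A's payoff strictly below Passive in every row: 5 < 9, 3 < 4.
So Passive is strictly dominated for Firm B.

Passive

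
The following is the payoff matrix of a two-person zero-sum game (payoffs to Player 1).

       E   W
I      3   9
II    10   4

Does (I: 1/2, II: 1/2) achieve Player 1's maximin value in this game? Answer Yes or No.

Yes

Against E this mix gives (1/2)·3 + (1/2)·10 = 13/2.
Against W this mix gives (1/2)·9 + (1/2)·4 = 13/2.
All of Player 2's active replies (E, W) yield 13/2, and no column does worse for Player 1. The mix makes Player 2 indifferent and guarantees 13/2, so it is optimal.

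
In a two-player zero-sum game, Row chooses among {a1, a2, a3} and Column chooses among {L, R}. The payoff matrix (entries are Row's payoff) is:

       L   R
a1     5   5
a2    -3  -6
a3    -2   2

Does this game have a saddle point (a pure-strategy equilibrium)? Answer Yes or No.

Row minima: a1 → 5, a2 → -6, a3 → -2; maximin = 5.
Column maxima: L → 5, R → 5; minimax = 5.
maximin = minimax = 5, so a saddle point exists.

Yes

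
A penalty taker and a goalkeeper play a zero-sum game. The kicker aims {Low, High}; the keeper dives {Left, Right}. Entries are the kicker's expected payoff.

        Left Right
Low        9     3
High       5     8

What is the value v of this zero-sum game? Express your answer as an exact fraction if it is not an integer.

19/3

Row minima: Low → 3, High → 5; maximin = 5.
Column maxima: Left → 9, Right → 8; minimax = 8.
5 ≠ 8, so there is no saddle point; optimal play is mixed.
Let the kicker play Low with probability p. Expected payoff against Left: 9p + 5(1−p) = 4p + 5; against Right: 3p + 8(1−p) = −5p + 8.
Setting these equal: 4p + 5 = −5p + 8 ⇒ 9p = 3 ⇒ p = 1/3, and the value is (4)·(1/3) + 5 = 19/3.
For the keeper: with q = P(Left), equating Low's and High's payoffs gives 6q + 3 = −3q + 8 ⇒ q = 5/9.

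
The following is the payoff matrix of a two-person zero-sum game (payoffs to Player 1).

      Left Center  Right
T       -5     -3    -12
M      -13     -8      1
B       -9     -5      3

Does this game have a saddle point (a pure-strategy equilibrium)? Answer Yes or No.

Row minima: T → -12, M → -13, B → -9; maximin = -9.
Column maxima: Left → -5, Center → -3, Right → 3; minimax = -5.
-9 ≠ -5, so no pure-strategy equilibrium exists.

No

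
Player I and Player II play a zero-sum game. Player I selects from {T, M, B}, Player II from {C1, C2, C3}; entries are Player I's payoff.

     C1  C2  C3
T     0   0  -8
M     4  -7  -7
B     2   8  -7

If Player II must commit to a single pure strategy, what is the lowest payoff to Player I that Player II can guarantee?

-7

Column maxima: C1 → 4, C2 → 8, C3 → -7.
The smallest of these is -7.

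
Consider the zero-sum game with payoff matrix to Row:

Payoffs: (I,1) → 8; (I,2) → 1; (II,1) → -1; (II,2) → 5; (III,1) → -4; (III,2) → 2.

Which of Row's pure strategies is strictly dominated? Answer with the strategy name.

II gives a strictly higher payoff than III against every column: -1 > -4, 5 > 2.
So III is strictly dominated and Row never plays it.

III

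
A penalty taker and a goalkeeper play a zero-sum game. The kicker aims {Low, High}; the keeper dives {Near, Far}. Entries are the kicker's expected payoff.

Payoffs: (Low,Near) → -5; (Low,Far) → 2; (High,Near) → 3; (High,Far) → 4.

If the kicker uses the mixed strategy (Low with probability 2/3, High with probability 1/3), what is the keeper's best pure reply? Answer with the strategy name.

If the keeper plays Near, the kicker's expected payoff is (2/3)·(-5) + (1/3)·3 = -7/3.
If the keeper plays Far, the kicker's expected payoff is (2/3)·2 + (1/3)·4 = 8/3.
The keeper minimizes the kicker's payoff; the smallest is -7/3, so the best response is Near.

Near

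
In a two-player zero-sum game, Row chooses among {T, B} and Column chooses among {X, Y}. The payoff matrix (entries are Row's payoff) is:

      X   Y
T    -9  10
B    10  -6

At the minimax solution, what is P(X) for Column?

16/35

Row minima: T → -9, B → -6; maximin = -6.
Column maxima: X → 10, Y → 10; minimax = 10.
-6 ≠ 10, so there is no saddle point; optimal play is mixed.
Let Row play T with probability p. Expected payoff against X: (-9)p + 10(1−p) = −19p + 10; against Y: 10p + (-6)(1−p) = 16p − 6.
Setting these equal: −19p + 10 = 16p − 6 ⇒ −35p = -16 ⇒ p = 16/35, and the value is (-19)·(16/35) + 10 = 46/35.
For Column: with q = P(X), equating T's and B's payoffs gives −19q + 10 = 16q − 6 ⇒ q = 16/35.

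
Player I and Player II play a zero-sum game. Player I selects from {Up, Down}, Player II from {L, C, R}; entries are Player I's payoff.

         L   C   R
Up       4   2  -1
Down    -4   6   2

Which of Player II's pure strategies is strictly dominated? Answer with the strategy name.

R holds Player I's payoff strictly below C in every row: -1 < 2, 2 < 6.
So C is strictly dominated for Player II.

C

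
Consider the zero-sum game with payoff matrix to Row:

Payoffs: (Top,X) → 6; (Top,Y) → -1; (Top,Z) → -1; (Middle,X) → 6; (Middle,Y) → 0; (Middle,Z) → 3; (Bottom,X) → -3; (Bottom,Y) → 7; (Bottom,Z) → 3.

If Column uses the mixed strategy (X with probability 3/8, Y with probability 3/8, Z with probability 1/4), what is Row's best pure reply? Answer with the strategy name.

Expected payoff of Top: (3/8)·6 + (3/8)·(-1) + (1/4)·(-1) = 13/8.
Expected payoff of Middle: (3/8)·6 + (3/8)·0 + (1/4)·3 = 3.
Expected payoff of Bottom: (3/8)·(-3) + (3/8)·7 + (1/4)·3 = 9/4.
The largest is 3, so Row's best response is Middle.

Middle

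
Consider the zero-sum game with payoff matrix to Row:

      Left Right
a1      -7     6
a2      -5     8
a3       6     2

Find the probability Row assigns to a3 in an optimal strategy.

13/17

Row minima: a1 → -7, a2 → -5, a3 → 2; maximin = 2.
Column maxima: Left → 6, Right → 8; minimax = 6.
2 ≠ 6, so there is no saddle point; optimal play is mixed.
a1 is strictly dominated by a2, so Row never plays it.
On the remaining 2×2 (a2, a3 vs Left, Right):
Let Row play a2 with probability p. Expected payoff against Left: (-5)p + 6(1−p) = −11p + 6; against Right: 8p + 2(1−p) = 6p + 2.
Setting these equal: −11p + 6 = 6p + 2 ⇒ −17p = -4 ⇒ p = 4/17, and the value is (-11)·(4/17) + 6 = 58/17.
For Column: with q = P(Left), equating a2's and a3's payoffs gives −13q + 8 = 4q + 2 ⇒ q = 6/17.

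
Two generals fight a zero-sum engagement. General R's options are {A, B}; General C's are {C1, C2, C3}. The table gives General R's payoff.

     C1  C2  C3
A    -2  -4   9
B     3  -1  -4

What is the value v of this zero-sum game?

-25/16

Row minima: A → -4, B → -4; maximin = -4.
Column maxima: C1 → 3, C2 → -1, C3 → 9; minimax = -1.
-4 ≠ -1, so there is no saddle point; optimal play is mixed.
C1 is strictly dominated by C2 (it gives General R strictly more in every row), so General C never plays it.
On the remaining 2×2 (A, B vs C2, C3):
Let General R play A with probability p. Expected payoff against C2: (-4)p + (-1)(1−p) = −3p − 1; against C3: 9p + (-4)(1−p) = 13p − 4.
Setting these equal: −3p − 1 = 13p − 4 ⇒ −16p = -3 ⇒ p = 3/16, and the value is (-3)·(3/16) − 1 = -25/16.
For General C: with q = P(C2), equating A's and B's payoffs gives −13q + 9 = 3q − 4 ⇒ q = 13/16.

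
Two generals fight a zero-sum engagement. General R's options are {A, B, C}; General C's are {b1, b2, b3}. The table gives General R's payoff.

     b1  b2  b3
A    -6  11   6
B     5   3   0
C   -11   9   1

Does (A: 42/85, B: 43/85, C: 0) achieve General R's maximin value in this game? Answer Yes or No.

No

Against b1 this mix gives (42/85)·(-6) + (43/85)·5 = -37/85.
Against b2 this mix gives (42/85)·11 + (43/85)·3 = 591/85.
Against b3 this mix gives (42/85)·6 + (43/85)·0 = 252/85.
General C will play b1, holding General R to -37/85. Shifting weight toward the row that does better against b1 would raise this floor (the equalizing mix achieves 30/17 against both b1 and b3), so the proposed strategy is not optimal.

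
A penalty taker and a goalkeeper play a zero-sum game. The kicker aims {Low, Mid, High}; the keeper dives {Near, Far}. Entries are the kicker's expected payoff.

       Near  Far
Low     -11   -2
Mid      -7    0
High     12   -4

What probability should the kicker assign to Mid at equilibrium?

Row minima: Low → -11, Mid → -7, High → -4; maximin = -4.
Column maxima: Near → 12, Far → 0; minimax = 0.
-4 ≠ 0, so there is no saddle point; optimal play is mixed.
Low is strictly dominated by Mid, so the kicker never plays it.
On the remaining 2×2 (Mid, High vs Near, Far):
Let the kicker play Mid with probability p. Expected payoff against Near: (-7)p + 12(1−p) = −19p + 12; against Far: 0p + (-4)(1−p) = 4p − 4.
Setting these equal: −19p + 12 = 4p − 4 ⇒ −23p = -16 ⇒ p = 16/23, and the value is (-19)·(16/23) + 12 = -28/23.
For the keeper: with q = P(Near), equating Mid's and High's payoffs gives −7q = 16q − 4 ⇒ q = 4/23.

16/23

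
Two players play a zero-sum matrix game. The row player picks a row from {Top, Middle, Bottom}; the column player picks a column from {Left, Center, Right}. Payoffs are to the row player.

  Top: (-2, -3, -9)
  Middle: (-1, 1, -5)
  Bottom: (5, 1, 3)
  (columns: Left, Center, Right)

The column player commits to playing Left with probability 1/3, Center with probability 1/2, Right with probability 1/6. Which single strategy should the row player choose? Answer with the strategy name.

Bottom

Expected payoff of Top: (1/3)·(-2) + (1/2)·(-3) + (1/6)·(-9) = -11/3.
Expected payoff of Middle: (1/3)·(-1) + (1/2)·1 + (1/6)·(-5) = -2/3.
Expected payoff of Bottom: (1/3)·5 + (1/2)·1 + (1/6)·3 = 8/3.
The largest is 8/3, so the row player's best response is Bottom.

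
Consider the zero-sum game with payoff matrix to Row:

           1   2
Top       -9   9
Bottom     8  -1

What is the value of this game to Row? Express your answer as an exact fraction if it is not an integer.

Row minima: Top → -9, Bottom → -1; maximin = -1.
Column maxima: 1 → 8, 2 → 9; minimax = 8.
-1 ≠ 8, so there is no saddle point; optimal play is mixed.
Let Row play Top with probability p. Expected payoff against 1: (-9)p + 8(1−p) = −17p + 8; against 2: 9p + (-1)(1−p) = 10p − 1.
Setting these equal: −17p + 8 = 10p − 1 ⇒ −27p = -9 ⇒ p = 1/3, and the value is (-17)·(1/3) + 8 = 7/3.
For Column: with q = P(1), equating Top's and Bottom's payoffs gives −18q + 9 = 9q − 1 ⇒ q = 10/27.

7/3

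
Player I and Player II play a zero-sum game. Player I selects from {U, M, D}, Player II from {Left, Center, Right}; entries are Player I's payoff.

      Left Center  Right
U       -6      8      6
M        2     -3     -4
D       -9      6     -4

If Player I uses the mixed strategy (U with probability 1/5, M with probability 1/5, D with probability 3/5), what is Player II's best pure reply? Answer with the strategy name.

Left

If Player II plays Left, Player I's expected payoff is (1/5)·(-6) + (1/5)·2 + (3/5)·(-9) = -31/5.
If Player II plays Center, Player I's expected payoff is (1/5)·8 + (1/5)·(-3) + (3/5)·6 = 23/5.
If Player II plays Right, Player I's expected payoff is (1/5)·6 + (1/5)·(-4) + (3/5)·(-4) = -2.
Player II minimizes Player I's payoff; the smallest is -31/5, so the best response is Left.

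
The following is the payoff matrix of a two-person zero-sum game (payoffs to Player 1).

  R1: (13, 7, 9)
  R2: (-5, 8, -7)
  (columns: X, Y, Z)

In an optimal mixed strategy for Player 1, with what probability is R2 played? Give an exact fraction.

2/17

Row minima: R1 → 7, R2 → -7; maximin = 7.
Column maxima: X → 13, Y → 8, Z → 9; minimax = 8.
7 ≠ 8, so there is no saddle point; optimal play is mixed.
X is strictly dominated by Z (it gives Player 1 strictly more in every row), so Player 2 never plays it.
On the remaining 2×2 (R1, R2 vs Y, Z):
Let Player 1 play R1 with probability p. Expected payoff against Y: 7p + 8(1−p) = −p + 8; against Z: 9p + (-7)(1−p) = 16p − 7.
Setting these equal: −p + 8 = 16p − 7 ⇒ −17p = -15 ⇒ p = 15/17, and the value is (-1)·(15/17) + 8 = 121/17.
For Player 2: with q = P(Y), equating R1's and R2's payoffs gives −2q + 9 = 15q − 7 ⇒ q = 16/17.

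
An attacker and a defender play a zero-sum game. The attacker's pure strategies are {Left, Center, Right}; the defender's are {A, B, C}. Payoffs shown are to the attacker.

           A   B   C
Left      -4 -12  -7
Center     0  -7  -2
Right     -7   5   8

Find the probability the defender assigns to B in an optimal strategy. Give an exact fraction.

Row minima: Left → -12, Center → -7, Right → -7; maximin = -7.
Column maxima: A → 0, B → 5, C → 8; minimax = 0.
-7 ≠ 0, so there is no saddle point; optimal play is mixed.
Left is strictly dominated by Center, so the attacker never plays it.
C is strictly dominated by B (it gives the attacker strictly more in every row), so the defender never plays it.
On the remaining 2×2 (Center, Right vs A, B):
Let the attacker play Center with probability p. Expected payoff against A: 0p + (-7)(1−p) = 7p − 7; against B: (-7)p + 5(1−p) = −12p + 5.
Setting these equal: 7p − 7 = −12p + 5 ⇒ 19p = 12 ⇒ p = 12/19, and the value is (7)·(12/19) − 7 = -49/19.
For the defender: with q = P(A), equating Center's and Right's payoffs gives 7q − 7 = −12q + 5 ⇒ q = 12/19.

7/19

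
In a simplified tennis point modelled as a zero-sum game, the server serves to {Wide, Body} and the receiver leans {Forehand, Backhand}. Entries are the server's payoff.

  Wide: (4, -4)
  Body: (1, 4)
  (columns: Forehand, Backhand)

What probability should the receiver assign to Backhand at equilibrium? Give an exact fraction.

3/11

Row minima: Wide → -4, Body → 1; maximin = 1.
Column maxima: Forehand → 4, Backhand → 4; minimax = 4.
1 ≠ 4, so there is no saddle point; optimal play is mixed.
Let the server play Wide with probability p. Expected payoff against Forehand: 4p + 1(1−p) = 3p + 1; against Backhand: (-4)p + 4(1−p) = −8p + 4.
Setting these equal: 3p + 1 = −8p + 4 ⇒ 11p = 3 ⇒ p = 3/11, and the value is (3)·(3/11) + 1 = 20/11.
For the receiver: with q = P(Forehand), equating Wide's and Body's payoffs gives 8q − 4 = −3q + 4 ⇒ q = 8/11.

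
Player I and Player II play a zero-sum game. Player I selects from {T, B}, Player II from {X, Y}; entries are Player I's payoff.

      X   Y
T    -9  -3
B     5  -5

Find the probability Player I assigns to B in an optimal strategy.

3/8

Row minima: T → -9, B → -5; maximin = -5.
Column maxima: X → 5, Y → -3; minimax = -3.
-5 ≠ -3, so there is no saddle point; optimal play is mixed.
Let Player I play T with probability p. Expected payoff against X: (-9)p + 5(1−p) = −14p + 5; against Y: (-3)p + (-5)(1−p) = 2p − 5.
Setting these equal: −14p + 5 = 2p − 5 ⇒ −16p = -10 ⇒ p = 5/8, and the value is (-14)·(5/8) + 5 = -15/4.
For Player II: with q = P(X), equating T's and B's payoffs gives −6q − 3 = 10q − 5 ⇒ q = 1/8.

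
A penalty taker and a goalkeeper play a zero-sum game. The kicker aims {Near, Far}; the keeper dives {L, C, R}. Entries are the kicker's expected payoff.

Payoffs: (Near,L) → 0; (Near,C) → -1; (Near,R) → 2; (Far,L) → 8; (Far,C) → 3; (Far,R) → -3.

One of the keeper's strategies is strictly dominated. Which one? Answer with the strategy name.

L

C holds the kicker's payoff strictly below L in every row: -1 < 0, 3 < 8.
So L is strictly dominated for the keeper.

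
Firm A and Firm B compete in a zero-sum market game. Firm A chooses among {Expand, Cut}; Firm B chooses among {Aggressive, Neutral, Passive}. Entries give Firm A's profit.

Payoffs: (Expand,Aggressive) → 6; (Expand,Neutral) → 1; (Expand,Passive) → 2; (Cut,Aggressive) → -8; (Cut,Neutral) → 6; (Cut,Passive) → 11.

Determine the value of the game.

44/19

Row minima: Expand → 1, Cut → -8; maximin = 1.
Column maxima: Aggressive → 6, Neutral → 6, Passive → 11; minimax = 6.
1 ≠ 6, so there is no saddle point; optimal play is mixed.
Passive is strictly dominated by Neutral (it gives Firm A strictly more in every row), so Firm B never plays it.
On the remaining 2×2 (Expand, Cut vs Aggressive, Neutral):
Let Firm A play Expand with probability p. Expected payoff against Aggressive: 6p + (-8)(1−p) = 14p − 8; against Neutral: 1p + 6(1−p) = −5p + 6.
Setting these equal: 14p − 8 = −5p + 6 ⇒ 19p = 14 ⇒ p = 14/19, and the value is (14)·(14/19) − 8 = 44/19.
For Firm B: with q = P(Aggressive), equating Expand's and Cut's payoffs gives 5q + 1 = −14q + 6 ⇒ q = 5/19.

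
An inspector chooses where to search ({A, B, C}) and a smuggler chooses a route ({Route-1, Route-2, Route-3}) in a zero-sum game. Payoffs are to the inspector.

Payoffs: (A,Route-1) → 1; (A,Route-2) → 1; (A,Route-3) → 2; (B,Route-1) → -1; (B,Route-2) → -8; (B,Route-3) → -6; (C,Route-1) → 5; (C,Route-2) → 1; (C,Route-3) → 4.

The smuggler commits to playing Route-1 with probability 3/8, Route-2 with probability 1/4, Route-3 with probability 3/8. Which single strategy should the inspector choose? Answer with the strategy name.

C

Expected payoff of A: (3/8)·1 + (1/4)·1 + (3/8)·2 = 11/8.
Expected payoff of B: (3/8)·(-1) + (1/4)·(-8) + (3/8)·(-6) = -37/8.
Expected payoff of C: (3/8)·5 + (1/4)·1 + (3/8)·4 = 29/8.
The largest is 29/8, so the inspector's best response is C.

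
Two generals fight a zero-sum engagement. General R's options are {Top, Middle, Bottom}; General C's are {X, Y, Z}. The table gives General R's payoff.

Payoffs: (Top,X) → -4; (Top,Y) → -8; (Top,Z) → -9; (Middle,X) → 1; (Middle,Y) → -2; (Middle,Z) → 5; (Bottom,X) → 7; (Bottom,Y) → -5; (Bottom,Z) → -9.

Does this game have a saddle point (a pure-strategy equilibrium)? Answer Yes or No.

Yes

Row minima: Top → -9, Middle → -2, Bottom → -9; maximin = -2.
Column maxima: X → 7, Y → -2, Z → 5; minimax = -2.
maximin = minimax = -2, so a saddle point exists.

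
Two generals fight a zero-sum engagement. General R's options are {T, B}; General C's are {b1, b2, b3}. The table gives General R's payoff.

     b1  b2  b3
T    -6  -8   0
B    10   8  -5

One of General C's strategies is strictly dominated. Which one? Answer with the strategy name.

b2 holds General R's payoff strictly below b1 in every row: -8 < -6, 8 < 10.
So b1 is strictly dominated for General C.

b1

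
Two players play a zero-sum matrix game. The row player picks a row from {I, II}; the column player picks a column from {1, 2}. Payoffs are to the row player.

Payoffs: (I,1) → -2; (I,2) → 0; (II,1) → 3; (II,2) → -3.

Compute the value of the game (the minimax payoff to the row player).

Row minima: I → -2, II → -3; maximin = -2.
Column maxima: 1 → 3, 2 → 0; minimax = 0.
-2 ≠ 0, so there is no saddle point; optimal play is mixed.
Let the row player play I with probability p. Expected payoff against 1: (-2)p + 3(1−p) = −5p + 3; against 2: 0p + (-3)(1−p) = 3p − 3.
Setting these equal: −5p + 3 = 3p − 3 ⇒ −8p = -6 ⇒ p = 3/4, and the value is (-5)·(3/4) + 3 = -3/4.
For the column player: with q = P(1), equating I's and II's payoffs gives −2q = 6q − 3 ⇒ q = 3/8.

-3/4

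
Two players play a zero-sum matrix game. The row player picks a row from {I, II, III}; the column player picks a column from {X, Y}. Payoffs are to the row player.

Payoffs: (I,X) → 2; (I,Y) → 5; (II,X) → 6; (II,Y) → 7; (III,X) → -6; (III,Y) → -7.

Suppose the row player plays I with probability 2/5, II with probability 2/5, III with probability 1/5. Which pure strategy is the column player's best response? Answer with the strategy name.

X

If the column player plays X, the row player's expected payoff is (2/5)·2 + (2/5)·6 + (1/5)·(-6) = 2.
If the column player plays Y, the row player's expected payoff is (2/5)·5 + (2/5)·7 + (1/5)·(-7) = 17/5.
The column player minimizes the row player's payoff; the smallest is 2, so the best response is X.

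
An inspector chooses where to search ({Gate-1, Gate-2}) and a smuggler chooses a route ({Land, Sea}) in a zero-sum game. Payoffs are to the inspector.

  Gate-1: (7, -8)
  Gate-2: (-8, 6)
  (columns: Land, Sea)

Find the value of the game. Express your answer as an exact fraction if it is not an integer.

Row minima: Gate-1 → -8, Gate-2 → -8; maximin = -8.
Column maxima: Land → 7, Sea → 6; minimax = 6.
-8 ≠ 6, so there is no saddle point; optimal play is mixed.
Let the inspector play Gate-1 with probability p. Expected payoff against Land: 7p + (-8)(1−p) = 15p − 8; against Sea: (-8)p + 6(1−p) = −14p + 6.
Setting these equal: 15p − 8 = −14p + 6 ⇒ 29p = 14 ⇒ p = 14/29, and the value is (15)·(14/29) − 8 = -22/29.
For the smuggler: with q = P(Land), equating Gate-1's and Gate-2's payoffs gives 15q − 8 = −14q + 6 ⇒ q = 14/29.

-22/29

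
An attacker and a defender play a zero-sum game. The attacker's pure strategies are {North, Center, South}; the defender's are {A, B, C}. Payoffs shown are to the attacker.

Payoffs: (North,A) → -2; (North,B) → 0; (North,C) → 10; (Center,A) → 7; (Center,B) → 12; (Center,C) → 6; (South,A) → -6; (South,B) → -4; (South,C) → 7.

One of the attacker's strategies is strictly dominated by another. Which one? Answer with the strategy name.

South

North gives a strictly higher payoff than South against every column: -2 > -6, 0 > -4, 10 > 7.
So South is strictly dominated and the attacker never plays it.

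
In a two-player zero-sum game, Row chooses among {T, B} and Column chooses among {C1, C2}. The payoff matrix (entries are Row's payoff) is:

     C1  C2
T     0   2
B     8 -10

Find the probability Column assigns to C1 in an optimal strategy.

3/5

Row minima: T → 0, B → -10; maximin = 0.
Column maxima: C1 → 8, C2 → 2; minimax = 2.
0 ≠ 2, so there is no saddle point; optimal play is mixed.
Let Row play T with probability p. Expected payoff against C1: 0p + 8(1−p) = −8p + 8; against C2: 2p + (-10)(1−p) = 12p − 10.
Setting these equal: −8p + 8 = 12p − 10 ⇒ −20p = -18 ⇒ p = 9/10, and the value is (-8)·(9/10) + 8 = 4/5.
For Column: with q = P(C1), equating T's and B's payoffs gives −2q + 2 = 18q − 10 ⇒ q = 3/5.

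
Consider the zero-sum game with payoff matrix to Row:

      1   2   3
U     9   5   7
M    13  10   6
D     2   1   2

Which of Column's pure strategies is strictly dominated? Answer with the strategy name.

1

2 holds Row's payoff strictly below 1 in every row: 5 < 9, 10 < 13, 1 < 2.
So 1 is strictly dominated for Column.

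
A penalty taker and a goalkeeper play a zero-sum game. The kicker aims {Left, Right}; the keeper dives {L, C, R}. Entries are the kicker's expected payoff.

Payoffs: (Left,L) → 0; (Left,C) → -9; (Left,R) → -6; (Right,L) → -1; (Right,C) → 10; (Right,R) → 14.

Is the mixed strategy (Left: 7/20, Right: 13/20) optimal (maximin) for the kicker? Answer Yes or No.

Against L this mix gives (7/20)·0 + (13/20)·(-1) = -13/20.
Against C this mix gives (7/20)·(-9) + (13/20)·10 = 67/20.
Against R this mix gives (7/20)·(-6) + (13/20)·14 = 7.
The keeper will play L, holding the kicker to -13/20. Shifting weight toward the row that does better against L would raise this floor (the equalizing mix achieves -9/20 against both L and C), so the proposed strategy is not optimal.

No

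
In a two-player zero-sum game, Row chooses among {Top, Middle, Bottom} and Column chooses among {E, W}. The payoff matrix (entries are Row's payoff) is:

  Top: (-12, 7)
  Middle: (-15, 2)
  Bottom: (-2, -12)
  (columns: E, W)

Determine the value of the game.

Row minima: Top → -12, Middle → -15, Bottom → -12; maximin = -12.
Column maxima: E → -2, W → 7; minimax = -2.
-12 ≠ -2, so there is no saddle point; optimal play is mixed.
Middle is strictly dominated by Top, so Row never plays it.
On the remaining 2×2 (Top, Bottom vs E, W):
Let Row play Top with probability p. Expected payoff against E: (-12)p + (-2)(1−p) = −10p − 2; against W: 7p + (-12)(1−p) = 19p − 12.
Setting these equal: −10p − 2 = 19p − 12 ⇒ −29p = -10 ⇒ p = 10/29, and the value is (-10)·(10/29) − 2 = -158/29.
For Column: with q = P(E), equating Top's and Bottom's payoffs gives −19q + 7 = 10q − 12 ⇒ q = 19/29.

-158/29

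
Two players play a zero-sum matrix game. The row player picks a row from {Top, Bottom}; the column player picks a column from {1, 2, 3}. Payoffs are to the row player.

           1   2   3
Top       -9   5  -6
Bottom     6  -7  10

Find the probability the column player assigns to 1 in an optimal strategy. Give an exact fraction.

Row minima: Top → -9, Bottom → -7; maximin = -7.
Column maxima: 1 → 6, 2 → 5, 3 → 10; minimax = 5.
-7 ≠ 5, so there is no saddle point; optimal play is mixed.
3 is strictly dominated by 1 (it gives the row player strictly more in every row), so the column player never plays it.
On the remaining 2×2 (Top, Bottom vs 1, 2):
Let the row player play Top with probability p. Expected payoff against 1: (-9)p + 6(1−p) = −15p + 6; against 2: 5p + (-7)(1−p) = 12p − 7.
Setting these equal: −15p + 6 = 12p − 7 ⇒ −27p = -13 ⇒ p = 13/27, and the value is (-15)·(13/27) + 6 = -11/9.
For the column player: with q = P(1), equating Top's and Bottom's payoffs gives −14q + 5 = 13q − 7 ⇒ q = 4/9.

4/9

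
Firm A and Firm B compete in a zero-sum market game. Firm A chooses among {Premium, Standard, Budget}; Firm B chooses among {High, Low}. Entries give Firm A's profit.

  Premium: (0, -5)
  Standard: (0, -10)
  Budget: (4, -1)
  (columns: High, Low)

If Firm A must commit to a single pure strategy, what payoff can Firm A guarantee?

-1

Row minima: Premium → -5, Standard → -10, Budget → -1.
The best of these is -1.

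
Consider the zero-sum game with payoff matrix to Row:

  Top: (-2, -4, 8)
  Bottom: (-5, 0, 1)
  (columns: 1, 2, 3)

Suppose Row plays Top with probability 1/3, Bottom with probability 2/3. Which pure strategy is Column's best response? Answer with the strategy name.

1

If Column plays 1, Row's expected payoff is (1/3)·(-2) + (2/3)·(-5) = -4.
If Column plays 2, Row's expected payoff is (1/3)·(-4) + (2/3)·0 = -4/3.
If Column plays 3, Row's expected payoff is (1/3)·8 + (2/3)·1 = 10/3.
Column minimizes Row's payoff; the smallest is -4, so the best response is 1.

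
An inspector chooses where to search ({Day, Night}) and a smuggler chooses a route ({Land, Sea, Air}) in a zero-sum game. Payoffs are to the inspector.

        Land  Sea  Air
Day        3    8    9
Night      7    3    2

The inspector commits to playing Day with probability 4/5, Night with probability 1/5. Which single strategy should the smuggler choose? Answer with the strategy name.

Land

If the smuggler plays Land, the inspector's expected payoff is (4/5)·3 + (1/5)·7 = 19/5.
If the smuggler plays Sea, the inspector's expected payoff is (4/5)·8 + (1/5)·3 = 7.
If the smuggler plays Air, the inspector's expected payoff is (4/5)·9 + (1/5)·2 = 38/5.
The smuggler minimizes the inspector's payoff; the smallest is 19/5, so the best response is Land.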